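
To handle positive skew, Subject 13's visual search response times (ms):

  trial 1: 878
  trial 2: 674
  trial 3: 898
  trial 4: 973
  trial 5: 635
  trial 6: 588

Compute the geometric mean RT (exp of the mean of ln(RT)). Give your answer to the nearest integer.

ln(RT): 6.7776, 6.5132, 6.8002, 6.8804, 6.4536, 6.3767
Mean ln(RT) = 39.8018/6 = 6.63363
Geometric mean = exp(6.63363) = 760.24 ms

760 ms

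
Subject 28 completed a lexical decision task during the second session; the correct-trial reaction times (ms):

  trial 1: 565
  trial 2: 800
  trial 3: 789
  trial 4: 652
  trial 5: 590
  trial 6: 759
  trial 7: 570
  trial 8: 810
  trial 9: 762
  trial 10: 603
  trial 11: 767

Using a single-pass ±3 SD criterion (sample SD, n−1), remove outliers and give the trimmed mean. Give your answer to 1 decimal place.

n = 11, ΣRT = 7667, M = 697.000
Σ(x−M)² = 100674.00; s = √(100674.00/10) = 100.336
Cutoffs: 697.000 ± 3·100.336 → [396.0, 998.0]
No RTs fall outside the cutoffs; all 11 retained. Mean = 7667/11 = 697.000

697.0 ms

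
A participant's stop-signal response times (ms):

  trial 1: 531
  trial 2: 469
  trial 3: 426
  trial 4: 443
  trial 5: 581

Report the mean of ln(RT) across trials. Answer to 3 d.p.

6.188

ln(RT): 6.2748, 6.1506, 6.0544, 6.0936, 6.3648
Σ ln(RT) = 30.9381
Mean = 30.9381/5 = 6.18762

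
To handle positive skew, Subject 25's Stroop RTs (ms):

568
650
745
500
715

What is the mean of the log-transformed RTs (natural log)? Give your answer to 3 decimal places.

ln(RT): 6.3421, 6.4770, 6.6134, 6.2146, 6.5723
Σ ln(RT) = 32.2194
Mean = 32.2194/5 = 6.44387

6.444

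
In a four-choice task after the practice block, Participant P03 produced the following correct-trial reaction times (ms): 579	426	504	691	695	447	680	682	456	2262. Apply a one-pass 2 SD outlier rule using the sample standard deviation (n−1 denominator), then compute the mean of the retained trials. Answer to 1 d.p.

n = 10, ΣRT = 7422, M = 742.200
Σ(x−M)² = 2674543.60; s = √(2674543.60/9) = 545.134
Cutoffs: 742.200 ± 2·545.134 → [-348.1, 1832.5]
Outside: 2262 → excluded.
Retained (n=9): Σ = 5160, mean = 5160/9 = 573.333

573.3 ms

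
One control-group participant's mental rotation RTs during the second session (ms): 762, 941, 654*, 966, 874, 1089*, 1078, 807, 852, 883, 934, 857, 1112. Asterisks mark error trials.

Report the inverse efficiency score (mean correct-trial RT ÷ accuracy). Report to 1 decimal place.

Correct trials (n=11): 762, 941, 966, 874, 1078, 807, 852, 883, 934, 857, 1112
Mean correct RT = 10066/11 = 915.0909 ms
Proportion correct = 11/13
IES = 915.0909 / (11/13) = 1081.471 ms

1081.5 ms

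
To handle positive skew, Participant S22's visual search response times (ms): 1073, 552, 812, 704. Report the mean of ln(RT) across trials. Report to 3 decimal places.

6.637

ln(RT): 6.9782, 6.3135, 6.6995, 6.5568
Σ ln(RT) = 26.5480
Mean = 26.5480/4 = 6.63701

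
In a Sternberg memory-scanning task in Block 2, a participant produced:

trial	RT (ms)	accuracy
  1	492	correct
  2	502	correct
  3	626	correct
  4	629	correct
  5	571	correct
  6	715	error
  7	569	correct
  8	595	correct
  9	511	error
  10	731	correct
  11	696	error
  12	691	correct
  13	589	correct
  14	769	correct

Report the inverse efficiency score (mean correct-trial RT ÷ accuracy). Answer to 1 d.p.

782.6 ms

Correct trials (n=11): 492, 502, 626, 629, 571, 569, 595, 731, 691, 589, 769
Mean correct RT = 6764/11 = 614.9091 ms
Proportion correct = 11/14
IES = 614.9091 / (11/14) = 782.612 ms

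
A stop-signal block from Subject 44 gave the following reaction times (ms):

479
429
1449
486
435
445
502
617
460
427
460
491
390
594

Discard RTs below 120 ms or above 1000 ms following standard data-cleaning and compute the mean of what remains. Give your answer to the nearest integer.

478 ms

Excluded: 1449
Retained (n=13): Σ = 6215
Mean = 6215/13 = 478.0769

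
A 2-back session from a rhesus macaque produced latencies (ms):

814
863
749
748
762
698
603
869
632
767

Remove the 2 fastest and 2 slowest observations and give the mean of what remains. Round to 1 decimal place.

Sorted: 603, 632, 698, 748, 749, 762, 767, 814, 863, 869
Drop lowest 2 (603, 632) and highest 2 (863, 869)
Remaining (n=6): Σ = 4538, mean = 4538/6 = 756.333

756.3 ms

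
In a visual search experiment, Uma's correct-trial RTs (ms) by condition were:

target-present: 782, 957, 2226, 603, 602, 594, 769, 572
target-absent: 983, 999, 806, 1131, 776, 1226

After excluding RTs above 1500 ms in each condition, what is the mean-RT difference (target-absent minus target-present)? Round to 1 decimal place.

289.8 ms

target-present: exclude 2226
M(target-present) = 4879/7 = 697.000
M(target-absent) = 5921/6 = 986.833
Difference = 986.833 − 697.000 = 289.833 ms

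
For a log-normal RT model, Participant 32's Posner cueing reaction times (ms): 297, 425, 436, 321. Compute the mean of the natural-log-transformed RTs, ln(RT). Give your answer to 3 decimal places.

5.899

ln(RT): 5.6937, 6.0521, 6.0776, 5.7714
Σ ln(RT) = 23.5949
Mean = 23.5949/4 = 5.89873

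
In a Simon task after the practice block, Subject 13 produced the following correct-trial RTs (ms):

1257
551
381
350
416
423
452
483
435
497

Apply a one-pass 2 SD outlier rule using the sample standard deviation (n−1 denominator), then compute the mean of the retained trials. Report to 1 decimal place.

n = 10, ΣRT = 5245, M = 524.500
Σ(x−M)² = 626120.50; s = √(626120.50/9) = 263.759
Cutoffs: 524.500 ± 2·263.759 → [-3.0, 1052.0]
Outside: 1257 → excluded.
Retained (n=9): Σ = 3988, mean = 3988/9 = 443.111

443.1 ms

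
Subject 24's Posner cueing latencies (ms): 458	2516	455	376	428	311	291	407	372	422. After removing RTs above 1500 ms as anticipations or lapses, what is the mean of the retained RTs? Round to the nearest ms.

Excluded: 2516
Retained (n=9): Σ = 3520
Mean = 3520/9 = 391.1111

391 ms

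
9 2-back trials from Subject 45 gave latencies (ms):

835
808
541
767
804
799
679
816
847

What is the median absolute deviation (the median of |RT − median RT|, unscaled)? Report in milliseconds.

31 ms

Sorted: 541, 679, 767, 799, 804, 808, 816, 835, 847 → median = 804
|x − 804|: 31, 4, 263, 37, 0, 5, 125, 12, 43
Sorted deviations: 0, 4, 5, 12, 31, 37, 43, 125, 263 → MAD = 31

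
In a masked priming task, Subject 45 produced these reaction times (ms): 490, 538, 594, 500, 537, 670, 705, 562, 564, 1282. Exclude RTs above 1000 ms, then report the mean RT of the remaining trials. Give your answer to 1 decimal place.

Excluded: 1282
Retained (n=9): Σ = 5160
Mean = 5160/9 = 573.3333

573.3 ms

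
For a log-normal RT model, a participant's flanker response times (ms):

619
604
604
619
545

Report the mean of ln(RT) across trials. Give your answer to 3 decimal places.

ln(RT): 6.4281, 6.4036, 6.4036, 6.4281, 6.3008
Σ ln(RT) = 31.9641
Mean = 31.9641/5 = 6.39283

6.393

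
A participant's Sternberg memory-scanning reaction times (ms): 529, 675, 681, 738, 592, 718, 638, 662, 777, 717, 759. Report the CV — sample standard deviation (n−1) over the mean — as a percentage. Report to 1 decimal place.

10.8%

n = 11, Σ = 7486, M = 680.5455
Σ(x−M)² = 54482.727; s = √(54482.727/10) = 73.8124
CV = 73.8124 / 680.5455 = 0.10846 = 10.846%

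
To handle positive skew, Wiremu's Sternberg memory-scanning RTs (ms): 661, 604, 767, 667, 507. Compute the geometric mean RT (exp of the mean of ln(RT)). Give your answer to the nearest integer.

635 ms

ln(RT): 6.4938, 6.4036, 6.6425, 6.5028, 6.2285
Mean ln(RT) = 32.2711/5 = 6.45422
Geometric mean = exp(6.45422) = 635.38 ms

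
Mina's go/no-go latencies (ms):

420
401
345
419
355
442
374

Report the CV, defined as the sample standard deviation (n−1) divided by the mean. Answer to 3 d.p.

n = 7, Σ = 2756, M = 393.7143
Σ(x−M)² = 7975.429; s = √(7975.429/6) = 36.4587
CV = 36.4587 / 393.7143 = 0.09260

0.093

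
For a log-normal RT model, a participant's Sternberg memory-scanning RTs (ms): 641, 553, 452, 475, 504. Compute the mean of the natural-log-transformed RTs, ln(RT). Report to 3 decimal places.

6.256

ln(RT): 6.4630, 6.3154, 6.1137, 6.1633, 6.2226
Σ ln(RT) = 31.2780
Mean = 31.2780/5 = 6.25559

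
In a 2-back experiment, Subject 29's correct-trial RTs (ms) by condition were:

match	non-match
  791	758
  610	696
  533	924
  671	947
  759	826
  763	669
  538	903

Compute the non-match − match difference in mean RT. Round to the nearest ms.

151 ms

M(match) = 4665/7 = 666.429
M(non-match) = 5723/7 = 817.571
Difference = 817.571 − 666.429 = 151.143 ms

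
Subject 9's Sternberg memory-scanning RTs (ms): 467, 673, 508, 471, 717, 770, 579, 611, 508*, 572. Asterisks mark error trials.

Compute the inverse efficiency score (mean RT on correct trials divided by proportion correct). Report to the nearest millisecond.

Correct trials (n=9): 467, 673, 508, 471, 717, 770, 579, 611, 572
Mean correct RT = 5368/9 = 596.4444 ms
Proportion correct = 9/10
IES = 596.4444 / (9/10) = 662.716 ms

663 ms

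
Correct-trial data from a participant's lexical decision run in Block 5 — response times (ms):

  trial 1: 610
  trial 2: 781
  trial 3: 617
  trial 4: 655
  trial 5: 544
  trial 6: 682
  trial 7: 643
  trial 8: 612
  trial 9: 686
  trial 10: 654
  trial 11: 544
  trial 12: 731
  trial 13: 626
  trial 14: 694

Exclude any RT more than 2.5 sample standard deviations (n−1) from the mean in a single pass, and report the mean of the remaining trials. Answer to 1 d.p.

648.5 ms

n = 14, ΣRT = 9079, M = 648.500
Σ(x−M)² = 55217.50; s = √(55217.50/13) = 65.173
Cutoffs: 648.500 ± 2.5·65.173 → [485.6, 811.4]
No RTs fall outside the cutoffs; all 14 retained. Mean = 9079/14 = 648.500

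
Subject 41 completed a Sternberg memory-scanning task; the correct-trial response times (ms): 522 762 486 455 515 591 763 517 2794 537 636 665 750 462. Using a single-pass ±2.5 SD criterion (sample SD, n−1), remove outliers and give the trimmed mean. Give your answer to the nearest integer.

n = 14, ΣRT = 10455, M = 746.786
Σ(x−M)² = 4670138.36; s = √(4670138.36/13) = 599.368
Cutoffs: 746.786 ± 2.5·599.368 → [-751.6, 2245.2]
Outside: 2794 → excluded.
Retained (n=13): Σ = 7661, mean = 7661/13 = 589.308

589 ms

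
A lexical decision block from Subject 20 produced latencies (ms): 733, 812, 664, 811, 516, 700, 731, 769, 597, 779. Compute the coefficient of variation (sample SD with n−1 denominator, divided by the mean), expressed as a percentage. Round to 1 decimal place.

13.5%

n = 10, Σ = 7112, M = 711.2000
Σ(x−M)² = 82423.600; s = √(82423.600/9) = 95.6984
CV = 95.6984 / 711.2000 = 0.13456 = 13.456%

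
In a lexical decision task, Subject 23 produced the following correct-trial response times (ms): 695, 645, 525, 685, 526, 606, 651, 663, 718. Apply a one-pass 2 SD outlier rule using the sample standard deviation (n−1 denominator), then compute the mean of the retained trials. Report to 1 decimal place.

634.9 ms

n = 9, ΣRT = 5714, M = 634.889
Σ(x−M)² = 38950.89; s = √(38950.89/8) = 69.777
Cutoffs: 634.889 ± 2·69.777 → [495.3, 774.4]
No RTs fall outside the cutoffs; all 9 retained. Mean = 5714/9 = 634.889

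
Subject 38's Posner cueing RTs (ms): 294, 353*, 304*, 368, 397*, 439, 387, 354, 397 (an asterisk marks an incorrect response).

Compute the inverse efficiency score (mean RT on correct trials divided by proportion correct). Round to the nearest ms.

560 ms

Correct trials (n=6): 294, 368, 439, 387, 354, 397
Mean correct RT = 2239/6 = 373.1667 ms
Proportion correct = 6/9
IES = 373.1667 / (6/9) = 559.750 ms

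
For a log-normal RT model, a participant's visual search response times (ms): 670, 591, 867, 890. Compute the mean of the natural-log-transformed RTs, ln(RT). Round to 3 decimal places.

6.611

ln(RT): 6.5073, 6.3818, 6.7650, 6.7912
Σ ln(RT) = 26.4454
Mean = 26.4454/4 = 6.61134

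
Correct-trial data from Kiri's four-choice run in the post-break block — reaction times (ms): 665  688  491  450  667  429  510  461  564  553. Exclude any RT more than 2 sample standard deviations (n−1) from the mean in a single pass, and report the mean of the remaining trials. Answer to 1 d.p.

547.8 ms

n = 10, ΣRT = 5478, M = 547.800
Σ(x−M)² = 83757.60; s = √(83757.60/9) = 96.470
Cutoffs: 547.800 ± 2·96.470 → [354.9, 740.7]
No RTs fall outside the cutoffs; all 10 retained. Mean = 5478/10 = 547.800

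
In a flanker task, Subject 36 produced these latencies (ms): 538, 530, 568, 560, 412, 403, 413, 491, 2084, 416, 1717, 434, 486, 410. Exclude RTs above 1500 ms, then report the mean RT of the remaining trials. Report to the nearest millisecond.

472 ms

Excluded: 1717, 2084
Retained (n=12): Σ = 5661
Mean = 5661/12 = 471.7500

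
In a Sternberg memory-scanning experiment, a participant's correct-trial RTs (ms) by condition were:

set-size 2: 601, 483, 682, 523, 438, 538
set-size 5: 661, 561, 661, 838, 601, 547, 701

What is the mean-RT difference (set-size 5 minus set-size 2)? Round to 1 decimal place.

108.7 ms

M(set-size 2) = 3265/6 = 544.167
M(set-size 5) = 4570/7 = 652.857
Difference = 652.857 − 544.167 = 108.690 ms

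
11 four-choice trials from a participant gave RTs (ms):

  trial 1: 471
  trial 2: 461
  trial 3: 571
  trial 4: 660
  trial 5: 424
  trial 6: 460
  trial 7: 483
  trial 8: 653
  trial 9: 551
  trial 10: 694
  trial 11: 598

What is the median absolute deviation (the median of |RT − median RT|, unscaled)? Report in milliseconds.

90 ms

Sorted: 424, 460, 461, 471, 483, 551, 571, 598, 653, 660, 694 → median = 551
|x − 551|: 80, 90, 20, 109, 127, 91, 68, 102, 0, 143, 47
Sorted deviations: 0, 20, 47, 68, 80, 90, 91, 102, 109, 127, 143 → MAD = 90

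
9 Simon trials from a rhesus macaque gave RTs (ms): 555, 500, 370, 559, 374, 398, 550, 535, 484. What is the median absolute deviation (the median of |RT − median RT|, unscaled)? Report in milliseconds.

Sorted: 370, 374, 398, 484, 500, 535, 550, 555, 559 → median = 500
|x − 500|: 55, 0, 130, 59, 126, 102, 50, 35, 16
Sorted deviations: 0, 16, 35, 50, 55, 59, 102, 126, 130 → MAD = 55

55 ms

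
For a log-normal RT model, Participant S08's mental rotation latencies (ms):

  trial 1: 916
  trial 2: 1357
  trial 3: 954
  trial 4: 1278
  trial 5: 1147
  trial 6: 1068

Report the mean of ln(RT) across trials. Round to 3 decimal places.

ln(RT): 6.8200, 7.2130, 6.8607, 7.1531, 7.0449, 6.9735
Σ ln(RT) = 42.0652
Mean = 42.0652/6 = 7.01087

7.011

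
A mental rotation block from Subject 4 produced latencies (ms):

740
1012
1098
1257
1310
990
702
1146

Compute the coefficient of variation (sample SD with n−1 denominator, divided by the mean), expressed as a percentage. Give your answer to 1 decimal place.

21.4%

n = 8, Σ = 8255, M = 1031.8750
Σ(x−M)² = 341588.875; s = √(341588.875/7) = 220.9036
CV = 220.9036 / 1031.8750 = 0.21408 = 21.408%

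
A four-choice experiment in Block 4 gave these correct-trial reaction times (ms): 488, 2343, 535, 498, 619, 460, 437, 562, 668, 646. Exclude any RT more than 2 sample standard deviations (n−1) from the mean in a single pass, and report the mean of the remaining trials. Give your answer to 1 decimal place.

n = 10, ΣRT = 7256, M = 725.600
Σ(x−M)² = 2962182.40; s = √(2962182.40/9) = 573.700
Cutoffs: 725.600 ± 2·573.700 → [-421.8, 1873.0]
Outside: 2343 → excluded.
Retained (n=9): Σ = 4913, mean = 4913/9 = 545.889

545.9 ms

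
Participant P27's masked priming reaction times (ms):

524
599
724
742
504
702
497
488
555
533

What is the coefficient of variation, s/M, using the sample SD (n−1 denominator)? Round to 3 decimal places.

0.169

n = 10, Σ = 5868, M = 586.8000
Σ(x−M)² = 88861.600; s = √(88861.600/9) = 99.3655
CV = 99.3655 / 586.8000 = 0.16933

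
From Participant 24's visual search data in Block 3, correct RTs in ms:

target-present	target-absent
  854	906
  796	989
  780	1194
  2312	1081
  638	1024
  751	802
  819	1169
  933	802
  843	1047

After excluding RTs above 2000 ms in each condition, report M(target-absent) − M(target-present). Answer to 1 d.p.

199.8 ms

target-present: exclude 2312
M(target-present) = 6414/8 = 801.750
M(target-absent) = 9014/9 = 1001.556
Difference = 1001.556 − 801.750 = 199.806 ms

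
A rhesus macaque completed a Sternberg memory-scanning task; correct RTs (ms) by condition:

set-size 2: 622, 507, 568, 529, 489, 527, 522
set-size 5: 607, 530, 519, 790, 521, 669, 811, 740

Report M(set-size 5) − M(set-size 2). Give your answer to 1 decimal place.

M(set-size 2) = 3764/7 = 537.714
M(set-size 5) = 5187/8 = 648.375
Difference = 648.375 − 537.714 = 110.661 ms

110.7 ms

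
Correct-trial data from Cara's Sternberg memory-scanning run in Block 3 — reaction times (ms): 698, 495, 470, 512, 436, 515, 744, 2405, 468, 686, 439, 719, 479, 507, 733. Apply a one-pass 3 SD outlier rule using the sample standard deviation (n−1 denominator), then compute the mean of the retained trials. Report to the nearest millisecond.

564 ms

n = 15, ΣRT = 10306, M = 687.067
Σ(x−M)² = 3350326.93; s = √(3350326.93/14) = 489.192
Cutoffs: 687.067 ± 3·489.192 → [-780.5, 2154.6]
Outside: 2405 → excluded.
Retained (n=14): Σ = 7901, mean = 7901/14 = 564.357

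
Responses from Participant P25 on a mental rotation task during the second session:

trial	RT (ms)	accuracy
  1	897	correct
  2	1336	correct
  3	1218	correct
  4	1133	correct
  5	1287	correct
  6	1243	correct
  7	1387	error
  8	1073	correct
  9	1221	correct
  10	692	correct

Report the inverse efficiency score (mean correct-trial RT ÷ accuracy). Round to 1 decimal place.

1246.9 ms

Correct trials (n=9): 897, 1336, 1218, 1133, 1287, 1243, 1073, 1221, 692
Mean correct RT = 10100/9 = 1122.2222 ms
Proportion correct = 9/10
IES = 1122.2222 / (9/10) = 1246.914 ms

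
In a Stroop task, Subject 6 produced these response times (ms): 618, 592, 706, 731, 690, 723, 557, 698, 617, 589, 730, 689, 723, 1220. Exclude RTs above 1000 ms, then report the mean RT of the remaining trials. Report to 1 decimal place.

666.4 ms

Excluded: 1220
Retained (n=13): Σ = 8663
Mean = 8663/13 = 666.3846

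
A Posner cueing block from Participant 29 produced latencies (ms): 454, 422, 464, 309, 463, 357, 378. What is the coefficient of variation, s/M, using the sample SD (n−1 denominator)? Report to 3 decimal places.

0.148

n = 7, Σ = 2847, M = 406.7143
Σ(x−M)² = 21763.429; s = √(21763.429/6) = 60.2266
CV = 60.2266 / 406.7143 = 0.14808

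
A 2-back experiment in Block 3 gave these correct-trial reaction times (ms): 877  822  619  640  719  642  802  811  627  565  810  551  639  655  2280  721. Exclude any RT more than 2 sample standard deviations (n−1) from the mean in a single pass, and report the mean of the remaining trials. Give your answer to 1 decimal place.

n = 16, ΣRT = 12780, M = 798.750
Σ(x−M)² = 2487241.00; s = √(2487241.00/15) = 407.205
Cutoffs: 798.750 ± 2·407.205 → [-15.7, 1613.2]
Outside: 2280 → excluded.
Retained (n=15): Σ = 10500, mean = 10500/15 = 700.000

700.0 ms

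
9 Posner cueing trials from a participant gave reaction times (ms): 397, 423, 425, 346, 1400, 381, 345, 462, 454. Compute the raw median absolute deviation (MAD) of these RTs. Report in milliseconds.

39 ms

Sorted: 345, 346, 381, 397, 423, 425, 454, 462, 1400 → median = 423
|x − 423|: 26, 0, 2, 77, 977, 42, 78, 39, 31
Sorted deviations: 0, 2, 26, 31, 39, 42, 77, 78, 977 → MAD = 39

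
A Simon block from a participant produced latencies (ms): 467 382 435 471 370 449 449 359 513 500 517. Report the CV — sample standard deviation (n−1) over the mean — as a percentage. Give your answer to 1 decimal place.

12.5%

n = 11, Σ = 4912, M = 446.5455
Σ(x−M)² = 31088.727; s = √(31088.727/10) = 55.7573
CV = 55.7573 / 446.5455 = 0.12486 = 12.486%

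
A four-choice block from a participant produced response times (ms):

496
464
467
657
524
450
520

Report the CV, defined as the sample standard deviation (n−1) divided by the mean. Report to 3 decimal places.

0.138

n = 7, Σ = 3578, M = 511.1429
Σ(x−M)² = 29656.857; s = √(29656.857/6) = 70.3051
CV = 70.3051 / 511.1429 = 0.13754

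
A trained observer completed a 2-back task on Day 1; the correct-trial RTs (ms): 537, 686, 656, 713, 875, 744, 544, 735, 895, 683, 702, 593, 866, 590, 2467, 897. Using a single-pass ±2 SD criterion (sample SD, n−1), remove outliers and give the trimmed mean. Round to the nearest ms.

n = 16, ΣRT = 13183, M = 823.938
Σ(x−M)² = 3091744.94; s = √(3091744.94/15) = 454.000
Cutoffs: 823.938 ± 2·454.000 → [-84.1, 1731.9]
Outside: 2467 → excluded.
Retained (n=15): Σ = 10716, mean = 10716/15 = 714.400

714 ms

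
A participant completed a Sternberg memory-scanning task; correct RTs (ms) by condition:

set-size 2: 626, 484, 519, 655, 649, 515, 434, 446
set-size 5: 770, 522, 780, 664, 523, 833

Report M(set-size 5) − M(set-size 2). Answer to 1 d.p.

141.0 ms

M(set-size 2) = 4328/8 = 541.000
M(set-size 5) = 4092/6 = 682.000
Difference = 682.000 − 541.000 = 141.000 ms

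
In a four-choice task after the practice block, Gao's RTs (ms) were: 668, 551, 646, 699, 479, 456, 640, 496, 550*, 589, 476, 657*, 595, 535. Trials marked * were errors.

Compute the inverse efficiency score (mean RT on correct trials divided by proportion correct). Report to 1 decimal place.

Correct trials (n=12): 668, 551, 646, 699, 479, 456, 640, 496, 589, 476, 595, 535
Mean correct RT = 6830/12 = 569.1667 ms
Proportion correct = 12/14
IES = 569.1667 / (12/14) = 664.028 ms

664.0 ms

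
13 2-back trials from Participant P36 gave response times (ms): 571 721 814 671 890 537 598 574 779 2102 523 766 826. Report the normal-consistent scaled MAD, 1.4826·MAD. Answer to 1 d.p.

182.4 ms

Sorted: 523, 537, 571, 574, 598, 671, 721, 766, 779, 814, 826, 890, 2102 → median = 721
|x − 721| sorted: 0, 45, 50, 58, 93, 105, 123, 147, 150, 169, 184, 198, 1381 → MAD = 123
Robust SD ≈ 1.4826 × 123 = 182.360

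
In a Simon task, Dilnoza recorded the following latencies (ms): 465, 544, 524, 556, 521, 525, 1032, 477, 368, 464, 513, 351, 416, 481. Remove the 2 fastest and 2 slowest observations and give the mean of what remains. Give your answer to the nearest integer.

Sorted: 351, 368, 416, 464, 465, 477, 481, 513, 521, 524, 525, 544, 556, 1032
Drop lowest 2 (351, 368) and highest 2 (556, 1032)
Remaining (n=10): Σ = 4930, mean = 4930/10 = 493.000

493 ms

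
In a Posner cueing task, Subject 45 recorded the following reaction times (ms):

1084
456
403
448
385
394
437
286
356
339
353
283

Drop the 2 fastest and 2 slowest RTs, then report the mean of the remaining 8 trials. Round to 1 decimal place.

389.4 ms

Sorted: 283, 286, 339, 353, 356, 385, 394, 403, 437, 448, 456, 1084
Drop lowest 2 (283, 286) and highest 2 (456, 1084)
Remaining (n=8): Σ = 3115, mean = 3115/8 = 389.375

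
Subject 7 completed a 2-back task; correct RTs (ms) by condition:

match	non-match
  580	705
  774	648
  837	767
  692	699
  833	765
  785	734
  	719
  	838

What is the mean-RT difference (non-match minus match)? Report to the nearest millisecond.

M(match) = 4501/6 = 750.167
M(non-match) = 5875/8 = 734.375
Difference = 734.375 − 750.167 = -15.792 ms

-16 ms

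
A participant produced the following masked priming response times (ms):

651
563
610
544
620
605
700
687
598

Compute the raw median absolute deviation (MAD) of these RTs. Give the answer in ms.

41 ms

Sorted: 544, 563, 598, 605, 610, 620, 651, 687, 700 → median = 610
|x − 610|: 41, 47, 0, 66, 10, 5, 90, 77, 12
Sorted deviations: 0, 5, 10, 12, 41, 47, 66, 77, 90 → MAD = 41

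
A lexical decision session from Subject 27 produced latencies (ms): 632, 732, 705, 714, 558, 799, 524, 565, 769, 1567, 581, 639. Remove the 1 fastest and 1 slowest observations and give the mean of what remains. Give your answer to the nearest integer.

Sorted: 524, 558, 565, 581, 632, 639, 705, 714, 732, 769, 799, 1567
Drop lowest 1 (524) and highest 1 (1567)
Remaining (n=10): Σ = 6694, mean = 6694/10 = 669.400

669 ms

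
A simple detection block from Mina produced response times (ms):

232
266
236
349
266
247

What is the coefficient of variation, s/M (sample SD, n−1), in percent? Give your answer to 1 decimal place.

n = 6, Σ = 1596, M = 266.0000
Σ(x−M)² = 9306.000; s = √(9306.000/5) = 43.1416
CV = 43.1416 / 266.0000 = 0.16219 = 16.219%

16.2%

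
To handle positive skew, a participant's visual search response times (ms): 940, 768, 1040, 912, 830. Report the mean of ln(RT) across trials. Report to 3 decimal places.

ln(RT): 6.8459, 6.6438, 6.9470, 6.8156, 6.7214
Σ ln(RT) = 33.9737
Mean = 33.9737/5 = 6.79474

6.795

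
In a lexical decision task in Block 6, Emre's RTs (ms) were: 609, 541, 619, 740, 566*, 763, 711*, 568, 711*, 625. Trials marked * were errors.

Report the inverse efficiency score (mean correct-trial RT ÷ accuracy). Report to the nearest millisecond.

911 ms

Correct trials (n=7): 609, 541, 619, 740, 763, 568, 625
Mean correct RT = 4465/7 = 637.8571 ms
Proportion correct = 7/10
IES = 637.8571 / (7/10) = 911.224 ms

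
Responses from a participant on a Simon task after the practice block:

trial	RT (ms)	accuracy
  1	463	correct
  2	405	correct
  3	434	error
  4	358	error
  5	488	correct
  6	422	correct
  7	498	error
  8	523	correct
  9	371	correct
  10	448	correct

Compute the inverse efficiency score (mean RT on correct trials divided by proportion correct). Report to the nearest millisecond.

Correct trials (n=7): 463, 405, 488, 422, 523, 371, 448
Mean correct RT = 3120/7 = 445.7143 ms
Proportion correct = 7/10
IES = 445.7143 / (7/10) = 636.735 ms

637 ms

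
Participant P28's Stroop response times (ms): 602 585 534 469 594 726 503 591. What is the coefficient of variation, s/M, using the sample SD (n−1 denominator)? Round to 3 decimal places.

n = 8, Σ = 4604, M = 575.5000
Σ(x−M)² = 42346.000; s = √(42346.000/7) = 77.7781
CV = 77.7781 / 575.5000 = 0.13515

0.135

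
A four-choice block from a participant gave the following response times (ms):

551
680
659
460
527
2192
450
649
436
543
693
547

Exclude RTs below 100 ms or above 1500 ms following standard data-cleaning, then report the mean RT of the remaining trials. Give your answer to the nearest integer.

563 ms

Excluded: 2192
Retained (n=11): Σ = 6195
Mean = 6195/11 = 563.1818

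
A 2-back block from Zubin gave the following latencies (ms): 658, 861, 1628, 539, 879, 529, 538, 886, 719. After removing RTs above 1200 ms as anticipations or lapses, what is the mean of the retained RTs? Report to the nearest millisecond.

Excluded: 1628
Retained (n=8): Σ = 5609
Mean = 5609/8 = 701.1250

701 ms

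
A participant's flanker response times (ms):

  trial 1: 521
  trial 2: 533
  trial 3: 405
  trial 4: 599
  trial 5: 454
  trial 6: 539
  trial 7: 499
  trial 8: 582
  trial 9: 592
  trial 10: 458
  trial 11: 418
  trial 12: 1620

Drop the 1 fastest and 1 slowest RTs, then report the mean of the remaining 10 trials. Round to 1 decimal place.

Sorted: 405, 418, 454, 458, 499, 521, 533, 539, 582, 592, 599, 1620
Drop lowest 1 (405) and highest 1 (1620)
Remaining (n=10): Σ = 5195, mean = 5195/10 = 519.500

519.5 ms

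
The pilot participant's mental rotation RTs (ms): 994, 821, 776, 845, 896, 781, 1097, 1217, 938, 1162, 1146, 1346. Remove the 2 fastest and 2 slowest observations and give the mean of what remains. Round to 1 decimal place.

Sorted: 776, 781, 821, 845, 896, 938, 994, 1097, 1146, 1162, 1217, 1346
Drop lowest 2 (776, 781) and highest 2 (1217, 1346)
Remaining (n=8): Σ = 7899, mean = 7899/8 = 987.375

987.4 ms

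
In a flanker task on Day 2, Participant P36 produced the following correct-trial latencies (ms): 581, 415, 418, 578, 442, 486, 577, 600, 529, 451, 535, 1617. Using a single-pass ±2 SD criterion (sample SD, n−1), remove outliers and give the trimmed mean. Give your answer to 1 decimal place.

510.2 ms

n = 12, ΣRT = 7229, M = 602.417
Σ(x−M)² = 1172368.92; s = √(1172368.92/11) = 326.464
Cutoffs: 602.417 ± 2·326.464 → [-50.5, 1255.3]
Outside: 1617 → excluded.
Retained (n=11): Σ = 5612, mean = 5612/11 = 510.182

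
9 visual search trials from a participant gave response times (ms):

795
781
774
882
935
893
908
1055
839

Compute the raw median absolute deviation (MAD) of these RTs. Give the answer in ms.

53 ms

Sorted: 774, 781, 795, 839, 882, 893, 908, 935, 1055 → median = 882
|x − 882|: 87, 101, 108, 0, 53, 11, 26, 173, 43
Sorted deviations: 0, 11, 26, 43, 53, 87, 101, 108, 173 → MAD = 53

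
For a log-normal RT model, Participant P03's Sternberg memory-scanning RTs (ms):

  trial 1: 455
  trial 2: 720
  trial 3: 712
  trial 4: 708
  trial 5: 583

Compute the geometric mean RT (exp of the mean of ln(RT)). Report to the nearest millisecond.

ln(RT): 6.1203, 6.5793, 6.5681, 6.5624, 6.3682
Mean ln(RT) = 32.1983/5 = 6.43965
Geometric mean = exp(6.43965) = 626.19 ms

626 ms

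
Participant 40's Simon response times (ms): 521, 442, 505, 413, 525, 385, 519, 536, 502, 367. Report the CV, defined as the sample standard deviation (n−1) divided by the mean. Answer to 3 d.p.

n = 10, Σ = 4715, M = 471.5000
Σ(x−M)² = 36476.500; s = √(36476.500/9) = 63.6627
CV = 63.6627 / 471.5000 = 0.13502

0.135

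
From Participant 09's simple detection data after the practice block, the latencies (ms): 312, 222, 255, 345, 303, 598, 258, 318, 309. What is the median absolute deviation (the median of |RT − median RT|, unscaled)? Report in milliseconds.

36 ms

Sorted: 222, 255, 258, 303, 309, 312, 318, 345, 598 → median = 309
|x − 309|: 3, 87, 54, 36, 6, 289, 51, 9, 0
Sorted deviations: 0, 3, 6, 9, 36, 51, 54, 87, 289 → MAD = 36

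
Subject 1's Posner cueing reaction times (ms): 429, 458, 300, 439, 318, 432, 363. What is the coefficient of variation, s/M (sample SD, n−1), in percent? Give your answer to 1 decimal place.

16.3%

n = 7, Σ = 2739, M = 391.2857
Σ(x−M)² = 24311.429; s = √(24311.429/6) = 63.6546
CV = 63.6546 / 391.2857 = 0.16268 = 16.268%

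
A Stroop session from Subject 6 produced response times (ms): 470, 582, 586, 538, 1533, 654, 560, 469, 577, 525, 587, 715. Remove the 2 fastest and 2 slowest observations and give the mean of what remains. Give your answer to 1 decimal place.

Sorted: 469, 470, 525, 538, 560, 577, 582, 586, 587, 654, 715, 1533
Drop lowest 2 (469, 470) and highest 2 (715, 1533)
Remaining (n=8): Σ = 4609, mean = 4609/8 = 576.125

576.1 ms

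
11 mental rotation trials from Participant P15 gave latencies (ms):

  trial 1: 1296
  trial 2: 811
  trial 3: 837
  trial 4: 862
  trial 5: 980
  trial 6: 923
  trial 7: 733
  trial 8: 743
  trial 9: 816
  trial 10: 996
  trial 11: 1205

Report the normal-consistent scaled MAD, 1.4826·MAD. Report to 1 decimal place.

174.9 ms

Sorted: 733, 743, 811, 816, 837, 862, 923, 980, 996, 1205, 1296 → median = 862
|x − 862| sorted: 0, 25, 46, 51, 61, 118, 119, 129, 134, 343, 434 → MAD = 118
Robust SD ≈ 1.4826 × 118 = 174.947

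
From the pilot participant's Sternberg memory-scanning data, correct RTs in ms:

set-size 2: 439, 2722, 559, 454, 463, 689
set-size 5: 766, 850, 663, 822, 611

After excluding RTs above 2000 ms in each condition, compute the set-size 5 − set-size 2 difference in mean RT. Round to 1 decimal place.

221.6 ms

set-size 2: exclude 2722
M(set-size 2) = 2604/5 = 520.800
M(set-size 5) = 3712/5 = 742.400
Difference = 742.400 − 520.800 = 221.600 ms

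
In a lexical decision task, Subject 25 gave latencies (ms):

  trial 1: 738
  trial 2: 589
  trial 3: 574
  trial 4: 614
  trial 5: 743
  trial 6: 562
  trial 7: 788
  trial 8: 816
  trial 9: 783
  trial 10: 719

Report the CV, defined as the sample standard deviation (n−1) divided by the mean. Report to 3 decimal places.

0.141

n = 10, Σ = 6926, M = 692.6000
Σ(x−M)² = 85832.400; s = √(85832.400/9) = 97.6572
CV = 97.6572 / 692.6000 = 0.14100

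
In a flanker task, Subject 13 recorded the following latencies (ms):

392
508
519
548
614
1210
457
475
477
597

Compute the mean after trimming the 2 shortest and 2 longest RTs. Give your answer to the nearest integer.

Sorted: 392, 457, 475, 477, 508, 519, 548, 597, 614, 1210
Drop lowest 2 (392, 457) and highest 2 (614, 1210)
Remaining (n=6): Σ = 3124, mean = 3124/6 = 520.667

521 ms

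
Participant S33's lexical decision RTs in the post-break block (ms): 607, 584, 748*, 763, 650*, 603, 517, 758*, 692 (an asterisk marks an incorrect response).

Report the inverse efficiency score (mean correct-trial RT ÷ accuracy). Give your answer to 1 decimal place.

941.5 ms

Correct trials (n=6): 607, 584, 763, 603, 517, 692
Mean correct RT = 3766/6 = 627.6667 ms
Proportion correct = 6/9
IES = 627.6667 / (6/9) = 941.500 ms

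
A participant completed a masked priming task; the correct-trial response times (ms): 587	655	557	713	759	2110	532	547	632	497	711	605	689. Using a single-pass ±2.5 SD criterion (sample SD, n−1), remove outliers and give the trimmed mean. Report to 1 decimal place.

n = 13, ΣRT = 9594, M = 738.000
Σ(x−M)² = 2114954.00; s = √(2114954.00/12) = 419.817
Cutoffs: 738.000 ± 2.5·419.817 → [-311.5, 1787.5]
Outside: 2110 → excluded.
Retained (n=12): Σ = 7484, mean = 7484/12 = 623.667

623.7 ms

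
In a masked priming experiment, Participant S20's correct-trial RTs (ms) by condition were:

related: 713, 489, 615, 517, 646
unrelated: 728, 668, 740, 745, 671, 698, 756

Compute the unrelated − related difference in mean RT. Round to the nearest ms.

119 ms

M(related) = 2980/5 = 596.000
M(unrelated) = 5006/7 = 715.143
Difference = 715.143 − 596.000 = 119.143 ms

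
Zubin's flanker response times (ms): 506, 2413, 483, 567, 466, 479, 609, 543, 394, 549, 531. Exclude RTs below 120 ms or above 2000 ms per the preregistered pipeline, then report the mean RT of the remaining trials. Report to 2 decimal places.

512.70 ms

Excluded: 2413
Retained (n=10): Σ = 5127
Mean = 5127/10 = 512.7000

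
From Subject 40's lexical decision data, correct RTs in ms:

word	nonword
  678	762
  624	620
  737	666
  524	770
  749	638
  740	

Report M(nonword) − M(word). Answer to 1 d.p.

M(word) = 4052/6 = 675.333
M(nonword) = 3456/5 = 691.200
Difference = 691.200 − 675.333 = 15.867 ms

15.9 ms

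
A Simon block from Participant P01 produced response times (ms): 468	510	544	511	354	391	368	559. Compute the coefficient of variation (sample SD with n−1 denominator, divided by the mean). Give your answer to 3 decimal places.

n = 8, Σ = 3705, M = 463.1250
Σ(x−M)² = 46404.875; s = √(46404.875/7) = 81.4203
CV = 81.4203 / 463.1250 = 0.17581

0.176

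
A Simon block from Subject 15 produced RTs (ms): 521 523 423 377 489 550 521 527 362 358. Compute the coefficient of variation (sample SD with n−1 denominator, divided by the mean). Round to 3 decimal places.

0.165

n = 10, Σ = 4651, M = 465.1000
Σ(x−M)² = 52846.900; s = √(52846.900/9) = 76.6282
CV = 76.6282 / 465.1000 = 0.16476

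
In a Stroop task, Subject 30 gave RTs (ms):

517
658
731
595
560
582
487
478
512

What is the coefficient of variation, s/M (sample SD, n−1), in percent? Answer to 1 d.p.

n = 9, Σ = 5120, M = 568.8889
Σ(x−M)² = 56048.889; s = √(56048.889/8) = 83.7025
CV = 83.7025 / 568.8889 = 0.14713 = 14.713%

14.7%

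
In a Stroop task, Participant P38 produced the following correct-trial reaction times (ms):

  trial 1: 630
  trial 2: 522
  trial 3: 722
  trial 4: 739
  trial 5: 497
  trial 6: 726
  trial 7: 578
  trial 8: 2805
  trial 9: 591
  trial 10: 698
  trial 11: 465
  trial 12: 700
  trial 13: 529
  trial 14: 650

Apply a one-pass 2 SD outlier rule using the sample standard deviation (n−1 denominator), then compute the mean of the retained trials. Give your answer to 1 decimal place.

619.0 ms

n = 14, ΣRT = 10852, M = 775.143
Σ(x−M)² = 4546183.71; s = √(4546183.71/13) = 591.360
Cutoffs: 775.143 ± 2·591.360 → [-407.6, 1957.9]
Outside: 2805 → excluded.
Retained (n=13): Σ = 8047, mean = 8047/13 = 619.000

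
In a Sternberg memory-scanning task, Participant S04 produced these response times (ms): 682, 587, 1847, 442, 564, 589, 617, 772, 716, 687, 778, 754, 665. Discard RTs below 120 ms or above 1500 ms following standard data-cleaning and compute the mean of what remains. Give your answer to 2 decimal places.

654.42 ms

Excluded: 1847
Retained (n=12): Σ = 7853
Mean = 7853/12 = 654.4167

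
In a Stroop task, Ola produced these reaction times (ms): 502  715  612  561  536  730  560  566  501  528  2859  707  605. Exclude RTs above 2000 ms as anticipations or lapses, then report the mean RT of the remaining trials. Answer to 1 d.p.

Excluded: 2859
Retained (n=12): Σ = 7123
Mean = 7123/12 = 593.5833

593.6 ms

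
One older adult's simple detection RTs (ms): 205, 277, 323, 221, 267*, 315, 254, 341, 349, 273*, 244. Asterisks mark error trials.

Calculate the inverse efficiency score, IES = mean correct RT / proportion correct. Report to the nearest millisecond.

343 ms

Correct trials (n=9): 205, 277, 323, 221, 315, 254, 341, 349, 244
Mean correct RT = 2529/9 = 281.0000 ms
Proportion correct = 9/11
IES = 281.0000 / (9/11) = 343.444 ms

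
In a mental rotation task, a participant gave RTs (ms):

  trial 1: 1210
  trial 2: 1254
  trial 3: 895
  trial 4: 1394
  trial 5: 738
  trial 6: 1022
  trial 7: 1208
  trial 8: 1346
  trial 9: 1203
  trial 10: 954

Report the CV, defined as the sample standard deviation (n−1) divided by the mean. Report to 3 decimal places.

0.188

n = 10, Σ = 11224, M = 1122.4000
Σ(x−M)² = 400492.400; s = √(400492.400/9) = 210.9482
CV = 210.9482 / 1122.4000 = 0.18794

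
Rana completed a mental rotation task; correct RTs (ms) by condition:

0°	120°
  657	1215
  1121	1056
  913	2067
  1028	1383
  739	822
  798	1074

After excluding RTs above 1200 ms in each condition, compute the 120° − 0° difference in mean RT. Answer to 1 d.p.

108.0 ms

120°: exclude 1215, 2067, 1383
M(0°) = 5256/6 = 876.000
M(120°) = 2952/3 = 984.000
Difference = 984.000 − 876.000 = 108.000 ms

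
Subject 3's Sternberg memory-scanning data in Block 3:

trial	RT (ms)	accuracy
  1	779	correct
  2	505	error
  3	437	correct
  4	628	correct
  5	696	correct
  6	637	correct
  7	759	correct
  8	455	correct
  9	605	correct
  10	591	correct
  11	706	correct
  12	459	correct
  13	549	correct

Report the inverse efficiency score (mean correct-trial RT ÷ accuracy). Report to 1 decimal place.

659.1 ms

Correct trials (n=12): 779, 437, 628, 696, 637, 759, 455, 605, 591, 706, 459, 549
Mean correct RT = 7301/12 = 608.4167 ms
Proportion correct = 12/13
IES = 608.4167 / (12/13) = 659.118 ms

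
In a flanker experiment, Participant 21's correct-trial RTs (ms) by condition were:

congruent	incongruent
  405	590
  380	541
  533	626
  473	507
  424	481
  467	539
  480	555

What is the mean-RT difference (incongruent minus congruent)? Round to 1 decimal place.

96.7 ms

M(congruent) = 3162/7 = 451.714
M(incongruent) = 3839/7 = 548.429
Difference = 548.429 − 451.714 = 96.714 ms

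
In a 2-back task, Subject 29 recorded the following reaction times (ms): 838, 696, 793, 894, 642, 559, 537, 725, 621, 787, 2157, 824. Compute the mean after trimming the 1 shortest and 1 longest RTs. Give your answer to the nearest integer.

738 ms

Sorted: 537, 559, 621, 642, 696, 725, 787, 793, 824, 838, 894, 2157
Drop lowest 1 (537) and highest 1 (2157)
Remaining (n=10): Σ = 7379, mean = 7379/10 = 737.900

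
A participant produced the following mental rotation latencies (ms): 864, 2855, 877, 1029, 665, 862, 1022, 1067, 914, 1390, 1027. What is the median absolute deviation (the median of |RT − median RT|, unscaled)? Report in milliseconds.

145 ms

Sorted: 665, 862, 864, 877, 914, 1022, 1027, 1029, 1067, 1390, 2855 → median = 1022
|x − 1022|: 158, 1833, 145, 7, 357, 160, 0, 45, 108, 368, 5
Sorted deviations: 0, 5, 7, 45, 108, 145, 158, 160, 357, 368, 1833 → MAD = 145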